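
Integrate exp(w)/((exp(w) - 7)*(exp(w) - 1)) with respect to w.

log(exp(w) - 7)/6 - log(exp(w) - 1)/6 + C

Let u = e^w, du = e^w dw.
The integral becomes ∫ du/((u-1)(u-7)); decompose into partial fractions.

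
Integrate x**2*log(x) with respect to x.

x**3*log(x)/3 - x**3/9 + C

Use integration by parts with u = log(x), dv = x**2 dx.
Then du = 1/x dx and v = x**3/3.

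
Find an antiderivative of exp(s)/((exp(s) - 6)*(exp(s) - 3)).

log(exp(s) - 6)/3 - log(exp(s) - 3)/3 + C

Let u = e^s, du = e^s ds.
The integral becomes ∫ du/((u-3)(u-6)); decompose into partial fractions.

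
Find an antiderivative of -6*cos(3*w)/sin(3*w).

Let u = sin(3*w), so du = (3*cos(3*w)) dw.
Rewriting, the integral becomes -2·∫ 1/u du = -2·log(u).
Substituting back, u = sin(3*w).

-2*log(sin(3*w)) + C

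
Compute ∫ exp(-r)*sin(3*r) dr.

Let I denote the integral. Integrate by parts with u = sin(3*r), dv = exp(-r) dr, so v = -exp(-r): I = -exp(-r)*sin(3*r) + 3·∫ exp(-r)*cos(3*r) dr.
Apply parts again with u = cos(3*r), dv = exp(-r) dr: ∫ exp(-r)*cos(3*r) dr = -exp(-r)*cos(3*r) − 3·I. Substituting back brings back I: I = -exp(-r)*sin(3*r) - 3*exp(-r)*cos(3*r) − 9·I.
Solving for I: (1 + 9)·I equals the remaining terms, so I = (1/10)·(-exp(-r)*sin(3*r) - 3*exp(-r)*cos(3*r)).

-exp(-r)*sin(3*r)/10 - 3*exp(-r)*cos(3*r)/10 + C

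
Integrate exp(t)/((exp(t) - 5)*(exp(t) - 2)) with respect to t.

log(exp(t) - 5)/3 - log(exp(t) - 2)/3 + C

Let u = e^t, du = e^t dt.
The integral becomes ∫ du/((u-2)(u-5)); decompose into partial fractions.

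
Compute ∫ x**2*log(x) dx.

x**3*log(x)/3 - x**3/9 + C

Use integration by parts with u = log(x), dv = x**2 dx.
Then du = 1/x dx and v = x**3/3.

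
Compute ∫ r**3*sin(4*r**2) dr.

Let u = r², du = 2r dr; rewrite as (1/2)∫ u^1·sin(4u) du.
Now integrate by parts 1 time.

-r**2*cos(4*r**2)/8 + sin(4*r**2)/32 + C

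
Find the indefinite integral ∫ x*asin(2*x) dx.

Use integration by parts with u = arcsin(2*x), dv = x dx.
Then du = 2/sqrt(-4*x**2 + 1) dx.

x**2*asin(2*x)/2 + x*sqrt(-4*x**2 + 1)/8 - asin(2*x)/16 + C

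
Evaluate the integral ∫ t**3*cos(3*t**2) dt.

t**2*sin(3*t**2)/6 + cos(3*t**2)/18 + C

Let u = t², du = 2t dt; rewrite as (1/2)∫ u^1·cos(3u) du.
Now integrate by parts 1 time.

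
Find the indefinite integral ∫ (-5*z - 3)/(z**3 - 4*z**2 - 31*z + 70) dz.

Factor the denominator: (z - 7)*(z - 2)*(z + 5).
Partial-fraction decomposition: 11/(42*(z + 5)) + 13/(35*(z - 2)) - 19/(30*(z - 7)).
Integrate each term: A/(z−a) contributes A·log|z−a|.

-19*log(z - 7)/30 + 13*log(z - 2)/35 + 11*log(z + 5)/42 + C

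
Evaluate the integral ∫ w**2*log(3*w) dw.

Use integration by parts with u = log(3*w), dv = w**2 dw.
Then du = 1/w dw and v = w**3/3.

w**3*(log(w) + log(3))/3 - w**3/9 + C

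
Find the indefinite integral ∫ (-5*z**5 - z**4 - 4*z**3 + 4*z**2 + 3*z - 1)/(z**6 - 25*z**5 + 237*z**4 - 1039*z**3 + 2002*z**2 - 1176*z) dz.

Factor the denominator: z*(z - 7)**2*(z - 6)*(z - 4)*(z - 1).
Partial-fraction decomposition: -1/(135*(z - 1)) + 5557/(216*(z - 4)) - 40879/(60*(z - 6)) + 286913/(441*(z - 7)) - 43796/(63*(z - 7)**2) + 1/(1176*z).
Integrate each term; A/(z−a) gives A·log|z−a|; A/(z−a)² gives −A/(z−a).

log(z)/1176 + 286913*log(z - 7)/441 - 40879*log(z - 6)/60 + 5557*log(z - 4)/216 - log(z - 1)/135 + 43796/(63*z - 441) + C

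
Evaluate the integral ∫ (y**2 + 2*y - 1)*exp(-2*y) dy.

Use integration by parts with u = y**2 + 2*y - 1, dv = exp(-2*y) dy, so v = -exp(-2*y)/2.
Apply parts 2 times (tabular method): alternate signs, differentiate u down to 0, integrate dv up.

(-2*y**2 - 6*y - 1)*exp(-2*y)/4 + C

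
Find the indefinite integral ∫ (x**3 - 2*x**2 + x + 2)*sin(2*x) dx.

Use integration by parts with u = x**3 - 2*x**2 + x + 2, dv = sin(2*x) dx, so v = -cos(2*x)/2.
Apply parts 3 times (tabular method): alternate signs, differentiate u down to 0, integrate dv up.

-x**3*cos(2*x)/2 + 3*x**2*sin(2*x)/4 + x**2*cos(2*x) - x*sin(2*x) + x*cos(2*x)/4 - sin(2*x)/8 - 3*cos(2*x)/2 + C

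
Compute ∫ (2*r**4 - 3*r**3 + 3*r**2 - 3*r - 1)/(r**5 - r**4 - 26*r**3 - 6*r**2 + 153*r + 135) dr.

467*log(r - 5)/384 - 49*log(r - 3)/144 + 5*log(r + 1)/48 + 1175*log(r + 3)/1152 + 139/(48*r + 144) + C

Factor the denominator: (r - 5)*(r - 3)*(r + 1)*(r + 3)**2.
Partial-fraction decomposition: 1175/(1152*(r + 3)) - 139/(48*(r + 3)**2) + 5/(48*(r + 1)) - 49/(144*(r - 3)) + 467/(384*(r - 5)).
Integrate each term; A/(r−a) gives A·log|r−a|; A/(r−a)² gives −A/(r−a).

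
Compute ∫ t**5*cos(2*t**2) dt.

t**4*sin(2*t**2)/4 + t**2*cos(2*t**2)/4 - sin(2*t**2)/8 + C

Let u = t², du = 2t dt; rewrite as (1/2)∫ u^2·cos(2u) du.
Now integrate by parts 2 times.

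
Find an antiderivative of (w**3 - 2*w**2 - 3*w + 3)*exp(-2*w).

Use integration by parts with u = w**3 - 2*w**2 - 3*w + 3, dv = exp(-2*w) dw, so v = -exp(-2*w)/2.
Apply parts 3 times (tabular method): alternate signs, differentiate u down to 0, integrate dv up.

(-4*w**3 + 2*w**2 + 14*w - 5)*exp(-2*w)/8 + C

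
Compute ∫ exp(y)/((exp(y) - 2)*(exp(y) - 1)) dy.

Let u = e^y, du = e^y dy.
The integral becomes ∫ du/((u-2)(u-1)); decompose into partial fractions.

log(exp(y) - 2) - log(exp(y) - 1) + C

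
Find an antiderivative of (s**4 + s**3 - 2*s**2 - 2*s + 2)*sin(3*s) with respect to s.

-s**4*cos(3*s)/3 + 4*s**3*sin(3*s)/9 - s**3*cos(3*s)/3 + s**2*sin(3*s)/3 + 10*s**2*cos(3*s)/9 - 20*s*sin(3*s)/27 + 8*s*cos(3*s)/9 - 8*sin(3*s)/27 - 74*cos(3*s)/81 + C

Use integration by parts with u = s**4 + s**3 - 2*s**2 - 2*s + 2, dv = sin(3*s) ds, so v = -cos(3*s)/3.
Apply parts 4 times (tabular method): alternate signs, differentiate u down to 0, integrate dv up.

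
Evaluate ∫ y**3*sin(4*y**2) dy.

-y**2*cos(4*y**2)/8 + sin(4*y**2)/32 + C

Let u = y², du = 2y dy; rewrite as (1/2)∫ u^1·sin(4u) du.
Now integrate by parts 1 time.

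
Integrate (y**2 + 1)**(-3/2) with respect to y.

Substitute y = tan(θ), so dy = sec(θ)^2 dθ and the radical becomes sqrt(y**2 + 1) = sec(θ) by the Pythagorean identity.
Integrate the resulting trig expression in θ, then back-substitute tan(θ) = y, sec(θ) = sqrt(y**2 + 1) (absorbing any constant into C).

y/sqrt(y**2 + 1) + C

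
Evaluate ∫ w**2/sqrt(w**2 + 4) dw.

w*sqrt(w**2 + 4)/2 - 2*log(w + sqrt(w**2 + 4)) + C

Substitute w = 2·tan(θ), so dw = 2·sec(θ)^2 dθ and the radical becomes sqrt(w**2 + 4) = 2·sec(θ) by the Pythagorean identity.
Integrate the resulting trig expression in θ, then back-substitute tan(θ) = w/2, sec(θ) = sqrt(w**2 + 4)/2 (absorbing any constant into C).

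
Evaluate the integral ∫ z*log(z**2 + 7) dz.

Let u = z**2 + 7, so du = (2*z) dz.
The integral becomes (1/2)·∫ log(u) du; integrate by parts with u′=log(u), dv′=du.

z**2*log(z**2 + 7)/2 - z**2/2 + 7*log(z**2 + 7)/2 + C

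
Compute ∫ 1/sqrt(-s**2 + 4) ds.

Substitute s = 2·sin(θ), so ds = 2·cos(θ) dθ and the radical becomes sqrt(-s**2 + 4) = 2·cos(θ) by the Pythagorean identity.
Integrate the resulting trig expression in θ, then back-substitute θ = asin(s/2), sin(θ) = s/2, cos(θ) = sqrt(-s**2 + 4)/2 (absorbing any constant into C).

asin(s/2) + C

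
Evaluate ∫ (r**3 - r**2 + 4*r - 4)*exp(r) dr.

(r**3 - 4*r**2 + 12*r - 16)*exp(r) + C

Use integration by parts with u = r**3 - r**2 + 4*r - 4, dv = exp(r) dr, so v = exp(r).
Apply parts 3 times (tabular method): alternate signs, differentiate u down to 0, integrate dv up.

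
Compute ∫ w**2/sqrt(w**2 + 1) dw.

Substitute w = tan(θ), so dw = sec(θ)^2 dθ and the radical becomes sqrt(w**2 + 1) = sec(θ) by the Pythagorean identity.
Integrate the resulting trig expression in θ, then back-substitute tan(θ) = w, sec(θ) = sqrt(w**2 + 1) (absorbing any constant into C).

w*sqrt(w**2 + 1)/2 - log(w + sqrt(w**2 + 1))/2 + C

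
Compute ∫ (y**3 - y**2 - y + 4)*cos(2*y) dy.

Use integration by parts with u = y**3 - y**2 - y + 4, dv = cos(2*y) dy, so v = sin(2*y)/2.
Apply parts 3 times (tabular method): alternate signs, differentiate u down to 0, integrate dv up.

y**3*sin(2*y)/2 - y**2*sin(2*y)/2 + 3*y**2*cos(2*y)/4 - 5*y*sin(2*y)/4 - y*cos(2*y)/2 + 9*sin(2*y)/4 - 5*cos(2*y)/8 + C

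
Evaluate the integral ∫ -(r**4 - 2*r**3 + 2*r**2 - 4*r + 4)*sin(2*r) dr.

Use integration by parts with u = r**4 - 2*r**3 + 2*r**2 - 4*r + 4, dv = -sin(2*r) dr, so v = cos(2*r)/2.
Apply parts 4 times (tabular method): alternate signs, differentiate u down to 0, integrate dv up.

r**4*cos(2*r)/2 - r**3*sin(2*r) - r**3*cos(2*r) + 3*r**2*sin(2*r)/2 - r**2*cos(2*r)/2 + r*sin(2*r)/2 - r*cos(2*r)/2 + sin(2*r)/4 + 9*cos(2*r)/4 + C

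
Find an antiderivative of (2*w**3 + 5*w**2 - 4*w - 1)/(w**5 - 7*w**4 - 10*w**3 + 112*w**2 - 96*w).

log(w)/96 + 587*log(w - 6)/600 - 191*log(w - 4)/192 + 2*log(w - 1)/75 - 33*log(w + 4)/1600 + C

Factor the denominator: w*(w - 6)*(w - 4)*(w - 1)*(w + 4).
Partial-fraction decomposition: -33/(1600*(w + 4)) + 2/(75*(w - 1)) - 191/(192*(w - 4)) + 587/(600*(w - 6)) + 1/(96*w).
Integrate each term: A/(w−a) contributes A·log|w−a|.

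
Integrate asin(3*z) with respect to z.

Use integration by parts with u = arcsin(3*z), dv = dz.
Then du = 3/sqrt(-9*z**2 + 1) dz.

z*asin(3*z) + sqrt(-9*z**2 + 1)/3 + C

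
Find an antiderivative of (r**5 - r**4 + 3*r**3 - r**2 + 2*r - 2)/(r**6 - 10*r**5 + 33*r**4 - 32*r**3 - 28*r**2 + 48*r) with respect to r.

-log(r)/24 + 95*log(r - 4)/8 - 119*log(r - 3)/6 + 161*log(r - 2)/18 + log(r + 1)/18 - 19/(6*r - 12) + C

Factor the denominator: r*(r - 4)*(r - 3)*(r - 2)**2*(r + 1).
Partial-fraction decomposition: 1/(18*(r + 1)) + 161/(18*(r - 2)) + 19/(6*(r - 2)**2) - 119/(6*(r - 3)) + 95/(8*(r - 4)) - 1/(24*r).
Integrate each term; A/(r−a) gives A·log|r−a|; A/(r−a)² gives −A/(r−a).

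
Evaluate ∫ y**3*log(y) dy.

Use integration by parts with u = log(y), dv = y**3 dy.
Then du = 1/y dy and v = y**4/4.

y**4*log(y)/4 - y**4/16 + C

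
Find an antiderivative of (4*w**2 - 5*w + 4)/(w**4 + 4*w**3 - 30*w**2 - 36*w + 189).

37*log(w - 3)/180 + 55*log(w + 3)/144 - 47*log(w + 7)/80 - 5/(12*w - 36) + C

Factor the denominator: (w - 3)**2*(w + 3)*(w + 7).
Partial-fraction decomposition: -47/(80*(w + 7)) + 55/(144*(w + 3)) + 37/(180*(w - 3)) + 5/(12*(w - 3)**2).
Integrate each term; A/(w−a) gives A·log|w−a|; A/(w−a)² gives −A/(w−a).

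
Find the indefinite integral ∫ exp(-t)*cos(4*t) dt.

Let I denote the integral. Integrate by parts with u = cos(4*t), dv = exp(-t) dt, so v = -exp(-t): I = -exp(-t)*cos(4*t) − 4·∫ exp(-t)*sin(4*t) dt.
Apply parts again with u = sin(4*t), dv = exp(-t) dt: ∫ exp(-t)*sin(4*t) dt = -exp(-t)*sin(4*t) + 4·I. Substituting back brings back I: I = 4*exp(-t)*sin(4*t) - exp(-t)*cos(4*t) − 16·I.
Solving for I: (1 + 16)·I equals the remaining terms, so I = (1/17)·(4*exp(-t)*sin(4*t) - exp(-t)*cos(4*t)).

4*exp(-t)*sin(4*t)/17 - exp(-t)*cos(4*t)/17 + C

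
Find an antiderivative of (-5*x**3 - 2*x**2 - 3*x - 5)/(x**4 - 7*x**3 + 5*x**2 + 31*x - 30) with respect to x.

-695*log(x - 5)/56 + 167*log(x - 3)/20 - 5*log(x - 1)/8 - 11*log(x + 2)/35 + C

Factor the denominator: (x - 5)*(x - 3)*(x - 1)*(x + 2).
Partial-fraction decomposition: -11/(35*(x + 2)) - 5/(8*(x - 1)) + 167/(20*(x - 3)) - 695/(56*(x - 5)).
Integrate each term: A/(x−a) contributes A·log|x−a|.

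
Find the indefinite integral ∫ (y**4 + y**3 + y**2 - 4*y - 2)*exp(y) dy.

Use integration by parts with u = y**4 + y**3 + y**2 - 4*y - 2, dv = exp(y) dy, so v = exp(y).
Apply parts 4 times (tabular method): alternate signs, differentiate u down to 0, integrate dv up.

(y**4 - 3*y**3 + 10*y**2 - 24*y + 22)*exp(y) + C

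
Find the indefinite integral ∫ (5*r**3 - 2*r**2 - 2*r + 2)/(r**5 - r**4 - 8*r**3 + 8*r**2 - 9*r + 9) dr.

Factor the denominator: (r - 3)*(r - 1)*(r + 3)*(r**2 + 1).
Partial-fraction decomposition: -(3*r - 11)/(20*(r**2 + 1)) - 29/(48*(r + 3)) - 3/(16*(r - 1)) + 113/(120*(r - 3)).
Integrate each term; A/(r−a) gives A·log|r−a|; the (Br+D)/(r²+p²) term gives a log and an atan.

113*log(r - 3)/120 - 3*log(r - 1)/16 - 29*log(r + 3)/48 - 3*log(r**2 + 1)/40 + 11*atan(r)/20 + C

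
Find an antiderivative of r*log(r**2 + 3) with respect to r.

r**2*log(r**2 + 3)/2 - r**2/2 + 3*log(r**2 + 3)/2 + C

Let u = r**2 + 3, so du = (2*r) dr.
The integral becomes (1/2)·∫ log(u) du; integrate by parts with u′=log(u), dv′=du.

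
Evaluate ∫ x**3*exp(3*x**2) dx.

(3*x**2 - 1)*exp(3*x**2)/18 + C

Let u = x², du = 2x dx; rewrite as (1/2)∫ u^1·exp(3u) du.
Now integrate by parts 1 time.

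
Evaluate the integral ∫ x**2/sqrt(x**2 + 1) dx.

Substitute x = tan(θ), so dx = sec(θ)^2 dθ and the radical becomes sqrt(x**2 + 1) = sec(θ) by the Pythagorean identity.
Integrate the resulting trig expression in θ, then back-substitute tan(θ) = x, sec(θ) = sqrt(x**2 + 1) (absorbing any constant into C).

x*sqrt(x**2 + 1)/2 - log(x + sqrt(x**2 + 1))/2 + C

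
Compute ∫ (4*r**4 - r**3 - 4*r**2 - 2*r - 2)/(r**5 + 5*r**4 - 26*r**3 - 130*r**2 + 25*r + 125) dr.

2263*log(r - 5)/2400 + 5*log(r - 1)/288 + log(r + 1)/192 + 43697*log(r + 5)/14400 + 2533/(240*r + 1200) + C

Factor the denominator: (r - 5)*(r - 1)*(r + 1)*(r + 5)**2.
Partial-fraction decomposition: 43697/(14400*(r + 5)) - 2533/(240*(r + 5)**2) + 1/(192*(r + 1)) + 5/(288*(r - 1)) + 2263/(2400*(r - 5)).
Integrate each term; A/(r−a) gives A·log|r−a|; A/(r−a)² gives −A/(r−a).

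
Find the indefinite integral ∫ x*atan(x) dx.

Use integration by parts with u = arctan(x), dv = x dx.
Then du = 1/(x**2 + 1) dx.

x**2*atan(x)/2 - x/2 + atan(x)/2 + C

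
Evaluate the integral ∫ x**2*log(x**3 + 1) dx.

Let u = x**3 + 1, so du = (3*x**2) dx.
The integral becomes (1/3)·∫ log(u) du; integrate by parts with u′=log(u), dv′=du.

x**3*log(x**3 + 1)/3 - x**3/3 + log(x**3 + 1)/3 + C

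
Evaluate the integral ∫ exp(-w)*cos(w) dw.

exp(-w)*sin(w)/2 - exp(-w)*cos(w)/2 + C

Let I denote the integral. Integrate by parts with u = cos(w), dv = exp(-w) dw, so v = -exp(-w): I = -exp(-w)*cos(w) − ∫ exp(-w)*sin(w) dw.
Apply parts again with u = sin(w), dv = exp(-w) dw: ∫ exp(-w)*sin(w) dw = -exp(-w)*sin(w) + I. Substituting back brings back I: I = exp(-w)*sin(w) - exp(-w)*cos(w) − I.
Solving for I: (1 + 1)·I equals the remaining terms, so I = (1/2)·(exp(-w)*sin(w) - exp(-w)*cos(w)).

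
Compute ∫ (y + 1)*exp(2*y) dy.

(2*y + 1)*exp(2*y)/4 + C

Use integration by parts with u = y + 1, dv = exp(2*y) dy, so v = exp(2*y)/2.
Apply parts 1 times (tabular method): alternate signs, differentiate u down to 0, integrate dv up.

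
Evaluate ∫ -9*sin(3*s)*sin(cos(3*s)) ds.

-3*cos(cos(3*s)) + C

Let u = cos(3*s), so du = (-3*sin(3*s)) ds.
Rewriting, the integral becomes 3·∫ sin(u) du = 3·-cos(u).
Substituting back, u = cos(3*s).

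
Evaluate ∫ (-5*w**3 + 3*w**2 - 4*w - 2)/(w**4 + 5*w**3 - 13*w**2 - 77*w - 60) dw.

-58*log(w - 4)/63 - log(w + 1)/4 + 43*log(w + 3)/7 - 359*log(w + 5)/36 + C

Factor the denominator: (w - 4)*(w + 1)*(w + 3)*(w + 5).
Partial-fraction decomposition: -359/(36*(w + 5)) + 43/(7*(w + 3)) - 1/(4*(w + 1)) - 58/(63*(w - 4)).
Integrate each term: A/(w−a) contributes A·log|w−a|.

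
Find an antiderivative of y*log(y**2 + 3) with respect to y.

Let u = y**2 + 3, so du = (2*y) dy.
The integral becomes (1/2)·∫ log(u) du; integrate by parts with u′=log(u), dv′=du.

y**2*log(y**2 + 3)/2 - y**2/2 + 3*log(y**2 + 3)/2 + C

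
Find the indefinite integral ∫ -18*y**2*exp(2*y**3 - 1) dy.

Let u = 2*y**3 - 1, so du = (6*y**2) dy.
Rewriting, the integral becomes -3·∫ e^u du = -3·e^u.
Substituting back, u = 2*y**3 - 1.

-3*exp(2*y**3 - 1) + C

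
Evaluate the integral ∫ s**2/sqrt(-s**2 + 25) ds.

-s*sqrt(-s**2 + 25)/2 + 25*asin(s/5)/2 + C

Substitute s = 5·sin(θ), so ds = 5·cos(θ) dθ and the radical becomes sqrt(-s**2 + 25) = 5·cos(θ) by the Pythagorean identity.
Integrate the resulting trig expression in θ, then back-substitute θ = asin(s/5), sin(θ) = s/5, cos(θ) = sqrt(-s**2 + 25)/5 (absorbing any constant into C).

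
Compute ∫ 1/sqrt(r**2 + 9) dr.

Substitute r = 3·tan(θ), so dr = 3·sec(θ)^2 dθ and the radical becomes sqrt(r**2 + 9) = 3·sec(θ) by the Pythagorean identity.
Integrate the resulting trig expression in θ, then back-substitute tan(θ) = r/3, sec(θ) = sqrt(r**2 + 9)/3 (absorbing any constant into C).

log(r + sqrt(r**2 + 9)) + C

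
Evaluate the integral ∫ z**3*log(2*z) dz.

z**4*(log(z) + log(2))/4 - z**4/16 + C

Use integration by parts with u = log(2*z), dv = z**3 dz.
Then du = 1/z dz and v = z**4/4.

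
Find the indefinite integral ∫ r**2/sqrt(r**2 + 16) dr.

r*sqrt(r**2 + 16)/2 - 8*log(r + sqrt(r**2 + 16)) + C

Substitute r = 4·tan(θ), so dr = 4·sec(θ)^2 dθ and the radical becomes sqrt(r**2 + 16) = 4·sec(θ) by the Pythagorean identity.
Integrate the resulting trig expression in θ, then back-substitute tan(θ) = r/4, sec(θ) = sqrt(r**2 + 16)/4 (absorbing any constant into C).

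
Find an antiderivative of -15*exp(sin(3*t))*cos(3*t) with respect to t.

-5*exp(sin(3*t)) + C

Let u = sin(3*t), so du = (3*cos(3*t)) dt.
Rewriting, the integral becomes -5·∫ e^u du = -5·e^u.
Substituting back, u = sin(3*t).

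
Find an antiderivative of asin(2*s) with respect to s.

s*asin(2*s) + sqrt(-4*s**2 + 1)/2 + C

Use integration by parts with u = arcsin(2*s), dv = ds.
Then du = 2/sqrt(-4*s**2 + 1) ds.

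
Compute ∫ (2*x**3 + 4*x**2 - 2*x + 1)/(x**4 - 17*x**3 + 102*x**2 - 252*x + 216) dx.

-811*log(x - 6)/144 + 85*log(x - 3)/9 - 29*log(x - 2)/16 - 565/(12*x - 72) + C

Factor the denominator: (x - 6)**2*(x - 3)*(x - 2).
Partial-fraction decomposition: -29/(16*(x - 2)) + 85/(9*(x - 3)) - 811/(144*(x - 6)) + 565/(12*(x - 6)**2).
Integrate each term; A/(x−a) gives A·log|x−a|; A/(x−a)² gives −A/(x−a).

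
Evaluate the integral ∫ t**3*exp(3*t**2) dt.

(3*t**2 - 1)*exp(3*t**2)/18 + C

Let u = t², du = 2t dt; rewrite as (1/2)∫ u^1·exp(3u) du.
Now integrate by parts 1 time.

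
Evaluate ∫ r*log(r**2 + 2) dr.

r**2*log(r**2 + 2)/2 - r**2/2 + log(r**2 + 2) + C

Let u = r**2 + 2, so du = (2*r) dr.
The integral becomes (1/2)·∫ log(u) du; integrate by parts with u′=log(u), dv′=du.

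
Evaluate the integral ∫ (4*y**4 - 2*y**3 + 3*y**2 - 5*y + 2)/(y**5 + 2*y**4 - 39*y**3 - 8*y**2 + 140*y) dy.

Factor the denominator: y*(y - 5)*(y - 2)*(y + 2)*(y + 7).
Partial-fraction decomposition: 5237/(1890*(y + 7)) - 13/(35*(y + 2)) - 13/(54*(y - 2)) + 1151/(630*(y - 5)) + 1/(70*y).
Integrate each term: A/(y−a) contributes A·log|y−a|.

log(y)/70 + 1151*log(y - 5)/630 - 13*log(y - 2)/54 - 13*log(y + 2)/35 + 5237*log(y + 7)/1890 + C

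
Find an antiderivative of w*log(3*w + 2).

w**2*log(3*w + 2)/2 - w**2/4 + w/3 - 2*log(3*w + 2)/9 + C

Use integration by parts with u = log(3*w + 2), dv = w dw.
Then du = 3/(3*w + 2) dw and v = w**2/2.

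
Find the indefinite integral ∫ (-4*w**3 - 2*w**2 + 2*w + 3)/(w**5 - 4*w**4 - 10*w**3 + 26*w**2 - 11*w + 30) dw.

-179*log(w - 5)/208 + 11*log(w - 2)/25 + 87*log(w + 3)/400 + 33*log(w**2 + 1)/325 + 49*atan(w)/650 + C

Factor the denominator: (w - 5)*(w - 2)*(w + 3)*(w**2 + 1).
Partial-fraction decomposition: (132*w + 49)/(650*(w**2 + 1)) + 87/(400*(w + 3)) + 11/(25*(w - 2)) - 179/(208*(w - 5)).
Integrate each term; A/(w−a) gives A·log|w−a|; the (Bw+D)/(w²+p²) term gives a log and an atan.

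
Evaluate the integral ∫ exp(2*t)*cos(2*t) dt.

exp(2*t)*sin(2*t)/4 + exp(2*t)*cos(2*t)/4 + C

Let I denote the integral. Integrate by parts with u = cos(2*t), dv = exp(2*t) dt, so v = exp(2*t)/2: I = exp(2*t)*cos(2*t)/2 + ∫ exp(2*t)*sin(2*t) dt.
Apply parts again with u = sin(2*t), dv = exp(2*t) dt: ∫ exp(2*t)*sin(2*t) dt = exp(2*t)*sin(2*t)/2 − I. Substituting back brings back I: I = exp(2*t)*sin(2*t)/2 + exp(2*t)*cos(2*t)/2 − I.
Solving for I: (1 + 1)·I equals the remaining terms, so I = (1/2)·(exp(2*t)*sin(2*t)/2 + exp(2*t)*cos(2*t)/2).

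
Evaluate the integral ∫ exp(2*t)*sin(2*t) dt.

exp(2*t)*sin(2*t)/4 - exp(2*t)*cos(2*t)/4 + C

Let I denote the integral. Integrate by parts with u = sin(2*t), dv = exp(2*t) dt, so v = exp(2*t)/2: I = exp(2*t)*sin(2*t)/2 − ∫ exp(2*t)*cos(2*t) dt.
Apply parts again with u = cos(2*t), dv = exp(2*t) dt: ∫ exp(2*t)*cos(2*t) dt = exp(2*t)*cos(2*t)/2 + I. Substituting back brings back I: I = exp(2*t)*sin(2*t)/2 - exp(2*t)*cos(2*t)/2 − I.
Solving for I: (1 + 1)·I equals the remaining terms, so I = (1/2)·(exp(2*t)*sin(2*t)/2 - exp(2*t)*cos(2*t)/2).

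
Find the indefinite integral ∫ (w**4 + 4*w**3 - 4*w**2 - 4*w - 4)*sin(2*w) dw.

Use integration by parts with u = w**4 + 4*w**3 - 4*w**2 - 4*w - 4, dv = sin(2*w) dw, so v = -cos(2*w)/2.
Apply parts 4 times (tabular method): alternate signs, differentiate u down to 0, integrate dv up.

-w**4*cos(2*w)/2 + w**3*sin(2*w) - 2*w**3*cos(2*w) + 3*w**2*sin(2*w) + 7*w**2*cos(2*w)/2 - 7*w*sin(2*w)/2 + 5*w*cos(2*w) - 5*sin(2*w)/2 + cos(2*w)/4 + C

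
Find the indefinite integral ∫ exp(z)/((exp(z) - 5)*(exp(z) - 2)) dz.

Let u = e^z, du = e^z dz.
The integral becomes ∫ du/((u-2)(u-5)); decompose into partial fractions.

log(exp(z) - 5)/3 - log(exp(z) - 2)/3 + C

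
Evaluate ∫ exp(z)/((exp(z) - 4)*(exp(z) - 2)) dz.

Let u = e^z, du = e^z dz.
The integral becomes ∫ du/((u-2)(u-4)); decompose into partial fractions.

log(exp(z) - 4)/2 - log(exp(z) - 2)/2 + C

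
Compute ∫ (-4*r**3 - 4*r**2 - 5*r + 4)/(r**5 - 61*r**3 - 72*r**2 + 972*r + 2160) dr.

Factor the denominator: (r - 6)**2*(r + 3)*(r + 4)*(r + 5).
Partial-fraction decomposition: 39/(22*(r + 5)) - 54/(25*(r + 4)) + 91/(162*(r + 3)) - 3886/(22275*(r - 6)) - 47/(45*(r - 6)**2).
Integrate each term; A/(r−a) gives A·log|r−a|; A/(r−a)² gives −A/(r−a).

-3886*log(r - 6)/22275 + 91*log(r + 3)/162 - 54*log(r + 4)/25 + 39*log(r + 5)/22 + 47/(45*r - 270) + C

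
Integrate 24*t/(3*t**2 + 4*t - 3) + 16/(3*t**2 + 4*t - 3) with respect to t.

Let u = 3*t**2 + 4*t - 3, so du = (6*t + 4) dt.
Rewriting, the integral becomes 4·∫ 1/u du = 4·log(u).
Substituting back, u = 3*t**2 + 4*t - 3.

4*log(3*t**2 + 4*t - 3) + C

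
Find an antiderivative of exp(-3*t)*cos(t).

exp(-3*t)*sin(t)/10 - 3*exp(-3*t)*cos(t)/10 + C

Let I denote the integral. Integrate by parts with u = cos(t), dv = exp(-3*t) dt, so v = -exp(-3*t)/3: I = -exp(-3*t)*cos(t)/3 − (1/3)·∫ exp(-3*t)*sin(t) dt.
Apply parts again with u = sin(t), dv = exp(-3*t) dt: ∫ exp(-3*t)*sin(t) dt = -exp(-3*t)*sin(t)/3 + (1/3)·I. Substituting back brings back I: I = exp(-3*t)*sin(t)/9 - exp(-3*t)*cos(t)/3 − (1/9)·I.
Solving for I: (1 + 1/9)·I equals the remaining terms, so I = (9/10)·(exp(-3*t)*sin(t)/9 - exp(-3*t)*cos(t)/3).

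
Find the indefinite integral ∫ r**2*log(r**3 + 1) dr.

r**3*log(r**3 + 1)/3 - r**3/3 + log(r**3 + 1)/3 + C

Let u = r**3 + 1, so du = (3*r**2) dr.
The integral becomes (1/3)·∫ log(u) du; integrate by parts with u′=log(u), dv′=du.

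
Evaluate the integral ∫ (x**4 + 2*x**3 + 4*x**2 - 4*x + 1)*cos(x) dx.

Use integration by parts with u = x**4 + 2*x**3 + 4*x**2 - 4*x + 1, dv = cos(x) dx, so v = sin(x).
Apply parts 4 times (tabular method): alternate signs, differentiate u down to 0, integrate dv up.

x**4*sin(x) + 2*x**3*sin(x) + 4*x**3*cos(x) - 8*x**2*sin(x) + 6*x**2*cos(x) - 16*x*sin(x) - 16*x*cos(x) + 17*sin(x) - 16*cos(x) + C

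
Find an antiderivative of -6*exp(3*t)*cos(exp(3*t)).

-2*sin(exp(3*t)) + C

Let u = exp(3*t), so du = (3*exp(3*t)) dt.
Rewriting, the integral becomes -2·∫ cos(u) du = -2·sin(u).
Substituting back, u = exp(3*t).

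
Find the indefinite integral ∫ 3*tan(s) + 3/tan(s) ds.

3*log(tan(s)) + C

Let u = tan(s), so du = (tan(s)**2 + 1) ds.
Rewriting, the integral becomes 3·∫ 1/u du = 3·log(u).
Substituting back, u = tan(s).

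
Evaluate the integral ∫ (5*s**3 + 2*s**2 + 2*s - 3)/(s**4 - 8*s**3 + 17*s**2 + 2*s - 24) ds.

Factor the denominator: (s - 4)*(s - 3)*(s - 2)*(s + 1).
Partial-fraction decomposition: 2/(15*(s + 1)) + 49/(6*(s - 2)) - 39/(s - 3) + 357/(10*(s - 4)).
Integrate each term: A/(s−a) contributes A·log|s−a|.

357*log(s - 4)/10 - 39*log(s - 3) + 49*log(s - 2)/6 + 2*log(s + 1)/15 + C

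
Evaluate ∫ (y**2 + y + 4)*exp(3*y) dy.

(9*y**2 + 3*y + 35)*exp(3*y)/27 + C

Use integration by parts with u = y**2 + y + 4, dv = exp(3*y) dy, so v = exp(3*y)/3.
Apply parts 2 times (tabular method): alternate signs, differentiate u down to 0, integrate dv up.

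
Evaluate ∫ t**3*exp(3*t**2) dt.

Let u = t², du = 2t dt; rewrite as (1/2)∫ u^1·exp(3u) du.
Now integrate by parts 1 time.

(3*t**2 - 1)*exp(3*t**2)/18 + C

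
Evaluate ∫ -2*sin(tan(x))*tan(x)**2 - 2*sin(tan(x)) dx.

Let u = tan(x), so du = (tan(x)**2 + 1) dx.
Rewriting, the integral becomes -2·∫ sin(u) du = -2·-cos(u).
Substituting back, u = tan(x).

2*cos(tan(x)) + C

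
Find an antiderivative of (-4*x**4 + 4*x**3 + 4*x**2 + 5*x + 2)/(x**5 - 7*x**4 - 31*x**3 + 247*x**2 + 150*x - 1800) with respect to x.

Factor the denominator: (x - 6)*(x - 5)*(x - 4)*(x + 3)*(x + 5).
Partial-fraction decomposition: -2923/(1980*(x + 5)) + 409/(1008*(x + 3)) - 341/(63*(x - 4)) + 1873/(80*(x - 5)) - 2072/(99*(x - 6)).
Integrate each term: A/(x−a) contributes A·log|x−a|.

-2072*log(x - 6)/99 + 1873*log(x - 5)/80 - 341*log(x - 4)/63 + 409*log(x + 3)/1008 - 2923*log(x + 5)/1980 + C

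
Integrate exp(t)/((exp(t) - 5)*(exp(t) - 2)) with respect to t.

Let u = e^t, du = e^t dt.
The integral becomes ∫ du/((u-5)(u-2)); decompose into partial fractions.

log(exp(t) - 5)/3 - log(exp(t) - 2)/3 + C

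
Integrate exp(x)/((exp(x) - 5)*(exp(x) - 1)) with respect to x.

Let u = e^x, du = e^x dx.
The integral becomes ∫ du/((u-5)(u-1)); decompose into partial fractions.

log(exp(x) - 5)/4 - log(exp(x) - 1)/4 + C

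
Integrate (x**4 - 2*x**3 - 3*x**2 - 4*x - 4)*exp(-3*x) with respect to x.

Use integration by parts with u = x**4 - 2*x**3 - 3*x**2 - 4*x - 4, dv = exp(-3*x) dx, so v = -exp(-3*x)/3.
Apply parts 4 times (tabular method): alternate signs, differentiate u down to 0, integrate dv up.

(-27*x**4 + 18*x**3 + 99*x**2 + 174*x + 166)*exp(-3*x)/81 + C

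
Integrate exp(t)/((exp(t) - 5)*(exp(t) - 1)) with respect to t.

log(exp(t) - 5)/4 - log(exp(t) - 1)/4 + C

Let u = e^t, du = e^t dt.
The integral becomes ∫ du/((u-5)(u-1)); decompose into partial fractions.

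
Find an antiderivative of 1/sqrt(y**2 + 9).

Substitute y = 3·tan(θ), so dy = 3·sec(θ)^2 dθ and the radical becomes sqrt(y**2 + 9) = 3·sec(θ) by the Pythagorean identity.
Integrate the resulting trig expression in θ, then back-substitute tan(θ) = y/3, sec(θ) = sqrt(y**2 + 9)/3 (absorbing any constant into C).

log(y + sqrt(y**2 + 9)) + C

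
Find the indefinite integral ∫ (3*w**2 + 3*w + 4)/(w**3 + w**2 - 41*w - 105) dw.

43*log(w - 7)/30 - 11*log(w + 3)/10 + 8*log(w + 5)/3 + C

Factor the denominator: (w - 7)*(w + 3)*(w + 5).
Partial-fraction decomposition: 8/(3*(w + 5)) - 11/(10*(w + 3)) + 43/(30*(w - 7)).
Integrate each term: A/(w−a) contributes A·log|w−a|.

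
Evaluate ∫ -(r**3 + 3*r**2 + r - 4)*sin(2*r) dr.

r**3*cos(2*r)/2 - 3*r**2*sin(2*r)/4 + 3*r**2*cos(2*r)/2 - 3*r*sin(2*r)/2 - r*cos(2*r)/4 + sin(2*r)/8 - 11*cos(2*r)/4 + C

Use integration by parts with u = r**3 + 3*r**2 + r - 4, dv = -sin(2*r) dr, so v = cos(2*r)/2.
Apply parts 3 times (tabular method): alternate signs, differentiate u down to 0, integrate dv up.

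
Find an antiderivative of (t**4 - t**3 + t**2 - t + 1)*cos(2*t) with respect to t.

t**4*sin(2*t)/2 - t**3*sin(2*t)/2 + t**3*cos(2*t) - t**2*sin(2*t) - 3*t**2*cos(2*t)/4 + t*sin(2*t)/4 - t*cos(2*t) + sin(2*t) + cos(2*t)/8 + C

Use integration by parts with u = t**4 - t**3 + t**2 - t + 1, dv = cos(2*t) dt, so v = sin(2*t)/2.
Apply parts 4 times (tabular method): alternate signs, differentiate u down to 0, integrate dv up.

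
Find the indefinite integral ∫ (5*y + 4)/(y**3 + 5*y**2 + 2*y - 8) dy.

Factor the denominator: (y - 1)*(y + 2)*(y + 4).
Partial-fraction decomposition: -8/(5*(y + 4)) + 1/(y + 2) + 3/(5*(y - 1)).
Integrate each term: A/(y−a) contributes A·log|y−a|.

3*log(y - 1)/5 + log(y + 2) - 8*log(y + 4)/5 + C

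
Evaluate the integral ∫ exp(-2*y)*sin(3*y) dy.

Let I denote the integral. Integrate by parts with u = sin(3*y), dv = exp(-2*y) dy, so v = -exp(-2*y)/2: I = -exp(-2*y)*sin(3*y)/2 + (3/2)·∫ exp(-2*y)*cos(3*y) dy.
Apply parts again with u = cos(3*y), dv = exp(-2*y) dy: ∫ exp(-2*y)*cos(3*y) dy = -exp(-2*y)*cos(3*y)/2 − (3/2)·I. Substituting back brings back I: I = -exp(-2*y)*sin(3*y)/2 - 3*exp(-2*y)*cos(3*y)/4 − (9/4)·I.
Solving for I: (1 + 9/4)·I equals the remaining terms, so I = (4/13)·(-exp(-2*y)*sin(3*y)/2 - 3*exp(-2*y)*cos(3*y)/4).

-2*exp(-2*y)*sin(3*y)/13 - 3*exp(-2*y)*cos(3*y)/13 + C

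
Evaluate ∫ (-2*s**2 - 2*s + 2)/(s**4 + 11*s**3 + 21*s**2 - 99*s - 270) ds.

Factor the denominator: (s - 3)*(s + 3)*(s + 5)*(s + 6).
Partial-fraction decomposition: 58/(27*(s + 6)) - 19/(8*(s + 5)) + 5/(18*(s + 3)) - 11/(216*(s - 3)).
Integrate each term: A/(s−a) contributes A·log|s−a|.

-11*log(s - 3)/216 + 5*log(s + 3)/18 - 19*log(s + 5)/8 + 58*log(s + 6)/27 + C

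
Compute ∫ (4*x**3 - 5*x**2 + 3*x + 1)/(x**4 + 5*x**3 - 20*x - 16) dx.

19*log(x - 2)/72 + 11*log(x + 1)/9 - 57*log(x + 2)/8 + 347*log(x + 4)/36 + C

Factor the denominator: (x - 2)*(x + 1)*(x + 2)*(x + 4).
Partial-fraction decomposition: 347/(36*(x + 4)) - 57/(8*(x + 2)) + 11/(9*(x + 1)) + 19/(72*(x - 2)).
Integrate each term: A/(x−a) contributes A·log|x−a|.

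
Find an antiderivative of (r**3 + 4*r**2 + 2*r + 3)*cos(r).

Use integration by parts with u = r**3 + 4*r**2 + 2*r + 3, dv = cos(r) dr, so v = sin(r).
Apply parts 3 times (tabular method): alternate signs, differentiate u down to 0, integrate dv up.

r**3*sin(r) + 4*r**2*sin(r) + 3*r**2*cos(r) - 4*r*sin(r) + 8*r*cos(r) - 5*sin(r) - 4*cos(r) + C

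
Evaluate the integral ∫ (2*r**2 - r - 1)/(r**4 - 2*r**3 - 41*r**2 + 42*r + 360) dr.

65*log(r - 6)/198 - 3*log(r - 4)/14 + 10*log(r + 3)/63 - 3*log(r + 5)/11 + C

Factor the denominator: (r - 6)*(r - 4)*(r + 3)*(r + 5).
Partial-fraction decomposition: -3/(11*(r + 5)) + 10/(63*(r + 3)) - 3/(14*(r - 4)) + 65/(198*(r - 6)).
Integrate each term: A/(r−a) contributes A·log|r−a|.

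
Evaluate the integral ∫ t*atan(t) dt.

t**2*atan(t)/2 - t/2 + atan(t)/2 + C

Use integration by parts with u = arctan(t), dv = t dt.
Then du = 1/(t**2 + 1) dt.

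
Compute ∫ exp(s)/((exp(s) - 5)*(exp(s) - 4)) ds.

log(exp(s) - 5) - log(exp(s) - 4) + C

Let u = e^s, du = e^s ds.
The integral becomes ∫ du/((u-5)(u-4)); decompose into partial fractions.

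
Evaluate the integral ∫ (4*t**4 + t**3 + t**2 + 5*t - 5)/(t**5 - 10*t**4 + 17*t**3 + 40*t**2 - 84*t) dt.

5*log(t)/84 + 557*log(t - 7)/70 - 37*log(t - 3)/6 + 81*log(t - 2)/40 + log(t + 2)/8 + C

Factor the denominator: t*(t - 7)*(t - 3)*(t - 2)*(t + 2).
Partial-fraction decomposition: 1/(8*(t + 2)) + 81/(40*(t - 2)) - 37/(6*(t - 3)) + 557/(70*(t - 7)) + 5/(84*t).
Integrate each term: A/(t−a) contributes A·log|t−a|.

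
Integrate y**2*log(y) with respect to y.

Use integration by parts with u = log(y), dv = y**2 dy.
Then du = 1/y dy and v = y**3/3.

y**3*log(y)/3 - y**3/9 + C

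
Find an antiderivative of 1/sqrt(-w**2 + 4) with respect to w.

Substitute w = 2·sin(θ), so dw = 2·cos(θ) dθ and the radical becomes sqrt(-w**2 + 4) = 2·cos(θ) by the Pythagorean identity.
Integrate the resulting trig expression in θ, then back-substitute θ = asin(w/2), sin(θ) = w/2, cos(θ) = sqrt(-w**2 + 4)/2 (absorbing any constant into C).

asin(w/2) + C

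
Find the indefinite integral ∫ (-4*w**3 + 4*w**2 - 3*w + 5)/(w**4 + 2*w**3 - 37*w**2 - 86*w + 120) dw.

-733*log(w - 6)/550 - log(w - 1)/75 + 337*log(w + 4)/50 - 310*log(w + 5)/33 + C

Factor the denominator: (w - 6)*(w - 1)*(w + 4)*(w + 5).
Partial-fraction decomposition: -310/(33*(w + 5)) + 337/(50*(w + 4)) - 1/(75*(w - 1)) - 733/(550*(w - 6)).
Integrate each term: A/(w−a) contributes A·log|w−a|.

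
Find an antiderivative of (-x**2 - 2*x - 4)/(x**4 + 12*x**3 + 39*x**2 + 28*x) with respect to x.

Factor the denominator: x*(x + 1)*(x + 4)*(x + 7).
Partial-fraction decomposition: 13/(42*(x + 7)) - 1/(3*(x + 4)) + 1/(6*(x + 1)) - 1/(7*x).
Integrate each term: A/(x−a) contributes A·log|x−a|.

-log(x)/7 + log(x + 1)/6 - log(x + 4)/3 + 13*log(x + 7)/42 + C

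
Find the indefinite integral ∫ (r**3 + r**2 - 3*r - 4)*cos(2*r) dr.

r**3*sin(2*r)/2 + r**2*sin(2*r)/2 + 3*r**2*cos(2*r)/4 - 9*r*sin(2*r)/4 + r*cos(2*r)/2 - 9*sin(2*r)/4 - 9*cos(2*r)/8 + C

Use integration by parts with u = r**3 + r**2 - 3*r - 4, dv = cos(2*r) dr, so v = sin(2*r)/2.
Apply parts 3 times (tabular method): alternate signs, differentiate u down to 0, integrate dv up.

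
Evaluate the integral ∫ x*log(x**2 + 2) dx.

Let u = x**2 + 2, so du = (2*x) dx.
The integral becomes (1/2)·∫ log(u) du; integrate by parts with u′=log(u), dv′=du.

x**2*log(x**2 + 2)/2 - x**2/2 + log(x**2 + 2) + C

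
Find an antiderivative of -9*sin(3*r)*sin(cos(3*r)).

-3*cos(cos(3*r)) + C

Let u = cos(3*r), so du = (-3*sin(3*r)) dr.
Rewriting, the integral becomes 3·∫ sin(u) du = 3·-cos(u).
Substituting back, u = cos(3*r).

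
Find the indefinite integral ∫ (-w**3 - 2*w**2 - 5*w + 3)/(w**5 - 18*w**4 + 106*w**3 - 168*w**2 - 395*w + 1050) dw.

-473*log(w - 7)/144 + 503*log(w - 5)/196 + 57*log(w - 3)/80 + 13*log(w + 2)/2205 - 197/(28*w - 140) + C

Factor the denominator: (w - 7)*(w - 5)**2*(w - 3)*(w + 2).
Partial-fraction decomposition: 13/(2205*(w + 2)) + 57/(80*(w - 3)) + 503/(196*(w - 5)) + 197/(28*(w - 5)**2) - 473/(144*(w - 7)).
Integrate each term; A/(w−a) gives A·log|w−a|; A/(w−a)² gives −A/(w−a).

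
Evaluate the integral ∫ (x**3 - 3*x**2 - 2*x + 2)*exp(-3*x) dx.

(-9*x**3 + 18*x**2 + 30*x - 8)*exp(-3*x)/27 + C

Use integration by parts with u = x**3 - 3*x**2 - 2*x + 2, dv = exp(-3*x) dx, so v = -exp(-3*x)/3.
Apply parts 3 times (tabular method): alternate signs, differentiate u down to 0, integrate dv up.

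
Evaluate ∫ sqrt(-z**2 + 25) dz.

Substitute z = 5·sin(θ), so dz = 5·cos(θ) dθ and the radical becomes sqrt(-z**2 + 25) = 5·cos(θ) by the Pythagorean identity.
Integrate the resulting trig expression in θ, then back-substitute θ = asin(z/5), sin(θ) = z/5, cos(θ) = sqrt(-z**2 + 25)/5 (absorbing any constant into C).

z*sqrt(-z**2 + 25)/2 + 25*asin(z/5)/2 + C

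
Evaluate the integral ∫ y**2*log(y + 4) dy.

y**3*log(y + 4)/3 - y**3/9 + 2*y**2/3 - 16*y/3 + 64*log(y + 4)/3 + C

Use integration by parts with u = log(y + 4), dv = y**2 dy.
Then du = 1/(y + 4) dy and v = y**3/3.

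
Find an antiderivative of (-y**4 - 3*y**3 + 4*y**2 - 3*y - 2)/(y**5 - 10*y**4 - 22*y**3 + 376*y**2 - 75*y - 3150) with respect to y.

-3257*log(y - 7)/240 + 1820*log(y - 6)/99 - 917*log(y - 5)/160 - 43*log(y + 3)/1440 - 137*log(y + 5)/2640 + C

Factor the denominator: (y - 7)*(y - 6)*(y - 5)*(y + 3)*(y + 5).
Partial-fraction decomposition: -137/(2640*(y + 5)) - 43/(1440*(y + 3)) - 917/(160*(y - 5)) + 1820/(99*(y - 6)) - 3257/(240*(y - 7)).
Integrate each term: A/(y−a) contributes A·log|y−a|.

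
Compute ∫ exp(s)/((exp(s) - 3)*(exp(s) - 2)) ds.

log(exp(s) - 3) - log(exp(s) - 2) + C

Let u = e^s, du = e^s ds.
The integral becomes ∫ du/((u-2)(u-3)); decompose into partial fractions.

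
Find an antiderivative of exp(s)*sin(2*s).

Let I denote the integral. Integrate by parts with u = sin(2*s), dv = exp(s) ds, so v = exp(s): I = exp(s)*sin(2*s) − 2·∫ exp(s)*cos(2*s) ds.
Apply parts again with u = cos(2*s), dv = exp(s) ds: ∫ exp(s)*cos(2*s) ds = exp(s)*cos(2*s) + 2·I. Substituting back brings back I: I = exp(s)*sin(2*s) - 2*exp(s)*cos(2*s) − 4·I.
Solving for I: (1 + 4)·I equals the remaining terms, so I = (1/5)·(exp(s)*sin(2*s) - 2*exp(s)*cos(2*s)).

exp(s)*sin(2*s)/5 - 2*exp(s)*cos(2*s)/5 + C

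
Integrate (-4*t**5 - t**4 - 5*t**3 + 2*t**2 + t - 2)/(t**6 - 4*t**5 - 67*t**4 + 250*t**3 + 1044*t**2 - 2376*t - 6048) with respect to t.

-32855*log(t - 6)/438048 - 773*log(t - 4)/308 - 13*log(t + 2)/160 + 1039*log(t + 3)/2268 - 66631*log(t + 7)/37180 + 8351/(468*t - 2808) + C

Factor the denominator: (t - 6)**2*(t - 4)*(t + 2)*(t + 3)*(t + 7).
Partial-fraction decomposition: -66631/(37180*(t + 7)) + 1039/(2268*(t + 3)) - 13/(160*(t + 2)) - 773/(308*(t - 4)) - 32855/(438048*(t - 6)) - 8351/(468*(t - 6)**2).
Integrate each term; A/(t−a) gives A·log|t−a|; A/(t−a)² gives −A/(t−a).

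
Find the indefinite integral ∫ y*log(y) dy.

Use integration by parts with u = log(y), dv = y dy.
Then du = 1/y dy and v = y**2/2.

y**2*log(y)/2 - y**2/4 + C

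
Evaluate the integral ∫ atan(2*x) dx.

x*atan(2*x) - log(4*x**2 + 1)/4 + C

Use integration by parts with u = arctan(2*x), dv = dx.
Then du = 2/(4*x**2 + 1) dx.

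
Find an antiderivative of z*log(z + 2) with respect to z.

z**2*log(z + 2)/2 - z**2/4 + z - 2*log(z + 2) + C

Use integration by parts with u = log(z + 2), dv = z dz.
Then du = 1/(z + 2) dz and v = z**2/2.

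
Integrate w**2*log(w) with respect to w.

Use integration by parts with u = log(w), dv = w**2 dw.
Then du = 1/w dw and v = w**3/3.

w**3*log(w)/3 - w**3/9 + C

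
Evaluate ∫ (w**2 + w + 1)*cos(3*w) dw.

Use integration by parts with u = w**2 + w + 1, dv = cos(3*w) dw, so v = sin(3*w)/3.
Apply parts 2 times (tabular method): alternate signs, differentiate u down to 0, integrate dv up.

w**2*sin(3*w)/3 + w*sin(3*w)/3 + 2*w*cos(3*w)/9 + 7*sin(3*w)/27 + cos(3*w)/9 + C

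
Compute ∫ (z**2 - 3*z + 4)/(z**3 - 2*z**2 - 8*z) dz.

Factor the denominator: z*(z - 4)*(z + 2).
Partial-fraction decomposition: 7/(6*(z + 2)) + 1/(3*(z - 4)) - 1/(2*z).
Integrate each term: A/(z−a) contributes A·log|z−a|.

-log(z)/2 + log(z - 4)/3 + 7*log(z + 2)/6 + C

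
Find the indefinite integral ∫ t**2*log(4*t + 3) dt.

t**3*log(4*t + 3)/3 - t**3/9 + t**2/8 - 3*t/16 + 9*log(4*t + 3)/64 + C

Use integration by parts with u = log(4*t + 3), dv = t**2 dt.
Then du = 4/(4*t + 3) dt and v = t**3/3.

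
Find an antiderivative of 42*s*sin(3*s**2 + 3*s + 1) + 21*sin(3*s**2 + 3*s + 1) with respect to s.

Let u = 3*s**2 + 3*s + 1, so du = (6*s + 3) ds.
Rewriting, the integral becomes 7·∫ sin(u) du = 7·-cos(u).
Substituting back, u = 3*s**2 + 3*s + 1.

-7*cos(3*s**2 + 3*s + 1) + C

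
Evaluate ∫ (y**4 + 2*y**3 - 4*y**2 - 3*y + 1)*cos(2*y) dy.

y**4*sin(2*y)/2 + y**3*sin(2*y) + y**3*cos(2*y) - 7*y**2*sin(2*y)/2 + 3*y**2*cos(2*y)/2 - 3*y*sin(2*y) - 7*y*cos(2*y)/2 + 9*sin(2*y)/4 - 3*cos(2*y)/2 + C

Use integration by parts with u = y**4 + 2*y**3 - 4*y**2 - 3*y + 1, dv = cos(2*y) dy, so v = sin(2*y)/2.
Apply parts 4 times (tabular method): alternate signs, differentiate u down to 0, integrate dv up.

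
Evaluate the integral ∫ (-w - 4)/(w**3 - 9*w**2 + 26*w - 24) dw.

Factor the denominator: (w - 4)*(w - 3)*(w - 2).
Partial-fraction decomposition: -3/(w - 2) + 7/(w - 3) - 4/(w - 4).
Integrate each term: A/(w−a) contributes A·log|w−a|.

-4*log(w - 4) + 7*log(w - 3) - 3*log(w - 2) + C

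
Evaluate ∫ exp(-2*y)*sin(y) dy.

Let I denote the integral. Integrate by parts with u = sin(y), dv = exp(-2*y) dy, so v = -exp(-2*y)/2: I = -exp(-2*y)*sin(y)/2 + (1/2)·∫ exp(-2*y)*cos(y) dy.
Apply parts again with u = cos(y), dv = exp(-2*y) dy: ∫ exp(-2*y)*cos(y) dy = -exp(-2*y)*cos(y)/2 − (1/2)·I. Substituting back brings back I: I = -exp(-2*y)*sin(y)/2 - exp(-2*y)*cos(y)/4 − (1/4)·I.
Solving for I: (1 + 1/4)·I equals the remaining terms, so I = (4/5)·(-exp(-2*y)*sin(y)/2 - exp(-2*y)*cos(y)/4).

-2*exp(-2*y)*sin(y)/5 - exp(-2*y)*cos(y)/5 + C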